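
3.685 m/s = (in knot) 7.163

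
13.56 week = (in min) 1.367e+05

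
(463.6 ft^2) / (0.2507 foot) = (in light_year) 5.958e-14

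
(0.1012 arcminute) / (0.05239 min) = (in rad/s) 9.365e-06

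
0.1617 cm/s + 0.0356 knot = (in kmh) 0.07175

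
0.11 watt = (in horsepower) 0.0001475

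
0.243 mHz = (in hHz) 2.43e-06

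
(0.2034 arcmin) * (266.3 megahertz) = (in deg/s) 9.028e+05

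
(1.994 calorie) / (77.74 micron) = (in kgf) 1.094e+04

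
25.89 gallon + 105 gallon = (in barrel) 3.116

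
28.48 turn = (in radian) 178.9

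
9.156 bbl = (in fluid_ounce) 4.922e+04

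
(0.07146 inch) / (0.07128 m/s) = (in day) 2.947e-07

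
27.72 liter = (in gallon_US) 7.323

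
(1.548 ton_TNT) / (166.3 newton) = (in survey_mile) 2.42e+04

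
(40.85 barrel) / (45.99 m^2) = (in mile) 8.775e-05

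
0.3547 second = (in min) 0.005912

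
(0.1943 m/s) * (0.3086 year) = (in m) 1.891e+06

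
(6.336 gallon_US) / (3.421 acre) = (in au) 1.158e-17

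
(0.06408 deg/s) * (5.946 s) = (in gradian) 0.4234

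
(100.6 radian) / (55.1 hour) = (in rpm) 0.004843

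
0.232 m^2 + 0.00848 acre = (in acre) 0.008537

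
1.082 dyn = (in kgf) 1.103e-06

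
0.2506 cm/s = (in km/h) 0.009022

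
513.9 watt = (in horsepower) 0.6892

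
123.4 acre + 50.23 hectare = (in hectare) 100.2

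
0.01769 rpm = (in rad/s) 0.001852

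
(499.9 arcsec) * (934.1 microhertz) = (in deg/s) 0.0001297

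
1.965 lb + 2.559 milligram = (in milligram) 8.913e+05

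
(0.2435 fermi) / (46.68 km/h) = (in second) 1.878e-17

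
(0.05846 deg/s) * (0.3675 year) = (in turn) 1882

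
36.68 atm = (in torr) 2.788e+04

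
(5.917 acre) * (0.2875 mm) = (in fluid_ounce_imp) 2.423e+05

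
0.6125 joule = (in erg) 6.125e+06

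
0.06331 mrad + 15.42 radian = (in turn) 2.454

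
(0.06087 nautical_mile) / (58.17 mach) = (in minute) 9.486e-05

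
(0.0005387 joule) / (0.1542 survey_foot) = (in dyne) 1146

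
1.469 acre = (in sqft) 6.399e+04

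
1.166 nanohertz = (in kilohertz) 1.166e-12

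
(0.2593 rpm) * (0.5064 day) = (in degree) 6.807e+04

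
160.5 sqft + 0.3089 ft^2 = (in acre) 0.003692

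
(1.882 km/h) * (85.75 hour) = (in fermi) 1.614e+20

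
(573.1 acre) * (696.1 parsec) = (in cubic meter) 4.982e+25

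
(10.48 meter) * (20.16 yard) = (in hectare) 0.01932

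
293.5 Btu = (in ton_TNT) 7.401e-05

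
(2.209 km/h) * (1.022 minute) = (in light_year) 3.977e-15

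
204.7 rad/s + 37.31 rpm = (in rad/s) 208.6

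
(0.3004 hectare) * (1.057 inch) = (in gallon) 2.131e+04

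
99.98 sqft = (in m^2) 9.288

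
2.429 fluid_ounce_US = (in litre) 0.07183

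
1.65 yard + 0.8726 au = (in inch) 5.139e+12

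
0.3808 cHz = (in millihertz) 3.808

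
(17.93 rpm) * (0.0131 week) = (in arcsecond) 3.068e+09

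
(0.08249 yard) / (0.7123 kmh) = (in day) 4.412e-06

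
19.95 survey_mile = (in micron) 3.211e+10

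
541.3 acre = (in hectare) 219.1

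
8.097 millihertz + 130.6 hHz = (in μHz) 1.306e+10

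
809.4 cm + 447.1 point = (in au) 5.516e-11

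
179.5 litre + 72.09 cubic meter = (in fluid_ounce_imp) 2.544e+06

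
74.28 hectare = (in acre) 183.5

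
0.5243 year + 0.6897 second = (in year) 0.5243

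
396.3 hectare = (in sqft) 4.266e+07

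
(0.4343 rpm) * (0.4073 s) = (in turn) 0.002948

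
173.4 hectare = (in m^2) 1.734e+06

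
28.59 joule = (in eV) 1.784e+20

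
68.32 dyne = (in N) 0.0006832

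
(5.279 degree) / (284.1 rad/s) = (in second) 0.0003243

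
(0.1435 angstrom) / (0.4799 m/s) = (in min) 4.984e-13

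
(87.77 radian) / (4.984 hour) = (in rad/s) 0.004892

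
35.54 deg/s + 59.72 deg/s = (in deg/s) 95.26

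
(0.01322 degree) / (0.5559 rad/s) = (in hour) 1.153e-07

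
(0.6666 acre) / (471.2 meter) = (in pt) 1.623e+04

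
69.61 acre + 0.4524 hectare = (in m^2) 2.862e+05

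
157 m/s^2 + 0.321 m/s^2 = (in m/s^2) 157.3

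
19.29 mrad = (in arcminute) 66.31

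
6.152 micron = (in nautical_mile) 3.322e-09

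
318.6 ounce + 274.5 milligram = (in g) 9032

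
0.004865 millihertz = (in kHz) 4.865e-09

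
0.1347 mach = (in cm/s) 4587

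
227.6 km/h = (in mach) 0.1857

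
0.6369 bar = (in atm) 0.6286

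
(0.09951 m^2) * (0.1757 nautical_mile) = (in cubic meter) 32.38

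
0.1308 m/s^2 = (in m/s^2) 0.1308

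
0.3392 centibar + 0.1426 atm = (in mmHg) 110.9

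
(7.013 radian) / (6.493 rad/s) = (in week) 1.786e-06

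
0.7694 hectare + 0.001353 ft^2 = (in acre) 1.901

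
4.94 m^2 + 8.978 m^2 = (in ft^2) 149.8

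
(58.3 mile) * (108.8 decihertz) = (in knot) 1.984e+06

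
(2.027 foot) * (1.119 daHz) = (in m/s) 6.914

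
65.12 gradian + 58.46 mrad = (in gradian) 68.84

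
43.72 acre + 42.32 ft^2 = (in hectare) 17.69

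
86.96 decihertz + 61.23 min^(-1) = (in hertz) 9.716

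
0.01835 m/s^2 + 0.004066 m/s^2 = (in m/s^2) 0.02242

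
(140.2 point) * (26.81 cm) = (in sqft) 0.1427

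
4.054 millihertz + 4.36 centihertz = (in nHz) 4.765e+07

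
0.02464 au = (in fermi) 3.686e+24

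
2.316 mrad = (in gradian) 0.1474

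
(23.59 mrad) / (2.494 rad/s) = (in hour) 2.627e-06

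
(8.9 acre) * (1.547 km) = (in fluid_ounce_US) 1.884e+12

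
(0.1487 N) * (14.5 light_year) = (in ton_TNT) 4.875e+06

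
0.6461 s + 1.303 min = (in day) 0.0009123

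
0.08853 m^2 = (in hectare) 8.853e-06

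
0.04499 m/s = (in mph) 0.1006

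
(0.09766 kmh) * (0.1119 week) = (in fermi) 1.836e+18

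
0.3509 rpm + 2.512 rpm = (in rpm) 2.863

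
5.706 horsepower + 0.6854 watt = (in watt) 4256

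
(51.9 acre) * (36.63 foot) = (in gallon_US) 6.195e+08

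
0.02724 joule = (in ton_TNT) 6.511e-12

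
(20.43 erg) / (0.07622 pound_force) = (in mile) 3.744e-09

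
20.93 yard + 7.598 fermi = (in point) 5.425e+04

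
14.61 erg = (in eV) 9.119e+12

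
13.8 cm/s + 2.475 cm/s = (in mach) 0.000478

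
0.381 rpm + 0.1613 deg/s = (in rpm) 0.4079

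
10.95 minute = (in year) 2.083e-05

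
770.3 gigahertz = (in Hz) 7.703e+11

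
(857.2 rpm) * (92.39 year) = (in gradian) 1.665e+13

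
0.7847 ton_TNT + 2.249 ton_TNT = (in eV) 7.922e+28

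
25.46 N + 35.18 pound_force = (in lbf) 40.9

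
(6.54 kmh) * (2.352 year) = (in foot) 4.421e+08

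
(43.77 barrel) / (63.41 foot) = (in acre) 8.897e-05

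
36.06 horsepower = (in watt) 2.689e+04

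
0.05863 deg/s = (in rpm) 0.009772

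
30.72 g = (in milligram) 3.072e+04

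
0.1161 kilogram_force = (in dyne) 1.139e+05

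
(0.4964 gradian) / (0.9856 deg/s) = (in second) 0.4533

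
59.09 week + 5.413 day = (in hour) 1.006e+04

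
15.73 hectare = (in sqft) 1.693e+06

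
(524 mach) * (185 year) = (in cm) 1.041e+17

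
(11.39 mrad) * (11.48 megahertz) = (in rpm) 1.249e+06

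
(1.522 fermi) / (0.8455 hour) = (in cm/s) 5e-17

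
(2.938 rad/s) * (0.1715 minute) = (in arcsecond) 6.236e+06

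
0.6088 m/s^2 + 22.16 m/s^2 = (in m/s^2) 22.77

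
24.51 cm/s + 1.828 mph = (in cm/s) 106.2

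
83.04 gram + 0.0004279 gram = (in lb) 0.1831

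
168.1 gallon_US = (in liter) 636.3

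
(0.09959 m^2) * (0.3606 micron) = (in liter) 3.591e-05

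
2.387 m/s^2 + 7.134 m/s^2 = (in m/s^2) 9.521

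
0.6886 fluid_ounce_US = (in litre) 0.02036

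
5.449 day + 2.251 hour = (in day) 5.543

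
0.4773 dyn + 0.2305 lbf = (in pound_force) 0.2305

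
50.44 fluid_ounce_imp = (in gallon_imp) 0.3153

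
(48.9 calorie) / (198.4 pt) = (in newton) 2923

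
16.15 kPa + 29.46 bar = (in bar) 29.62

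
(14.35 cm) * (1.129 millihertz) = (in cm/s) 0.0162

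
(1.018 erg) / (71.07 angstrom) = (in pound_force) 3.22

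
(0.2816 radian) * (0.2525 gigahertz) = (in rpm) 6.79e+08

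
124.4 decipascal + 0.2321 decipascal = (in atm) 0.000123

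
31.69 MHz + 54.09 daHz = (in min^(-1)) 1.901e+09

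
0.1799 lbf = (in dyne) 8.002e+04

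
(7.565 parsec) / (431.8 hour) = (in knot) 2.919e+11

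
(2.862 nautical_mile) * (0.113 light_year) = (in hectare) 5.666e+14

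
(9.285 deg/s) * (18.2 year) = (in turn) 1.48e+07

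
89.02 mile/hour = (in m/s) 39.8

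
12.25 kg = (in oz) 432.1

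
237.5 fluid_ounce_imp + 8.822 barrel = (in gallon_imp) 310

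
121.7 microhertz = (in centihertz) 0.01217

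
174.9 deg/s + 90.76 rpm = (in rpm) 119.9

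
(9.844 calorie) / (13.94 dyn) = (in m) 2.955e+05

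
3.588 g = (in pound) 0.00791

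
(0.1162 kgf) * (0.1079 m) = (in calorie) 0.02939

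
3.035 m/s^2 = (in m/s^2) 3.035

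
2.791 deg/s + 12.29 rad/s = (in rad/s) 12.34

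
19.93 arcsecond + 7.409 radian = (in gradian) 471.7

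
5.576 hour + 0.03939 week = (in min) 731.6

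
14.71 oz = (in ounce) 14.71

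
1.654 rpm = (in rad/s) 0.1732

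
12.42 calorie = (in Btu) 0.04925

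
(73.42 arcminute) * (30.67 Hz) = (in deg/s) 37.53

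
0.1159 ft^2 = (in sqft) 0.1159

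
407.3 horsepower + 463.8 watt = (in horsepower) 407.9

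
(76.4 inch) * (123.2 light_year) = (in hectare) 2.262e+14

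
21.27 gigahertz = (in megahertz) 2.127e+04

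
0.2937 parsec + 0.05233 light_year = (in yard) 1.045e+16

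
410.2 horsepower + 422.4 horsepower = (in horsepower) 832.6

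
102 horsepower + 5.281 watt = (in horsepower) 102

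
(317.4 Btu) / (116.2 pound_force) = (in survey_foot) 2126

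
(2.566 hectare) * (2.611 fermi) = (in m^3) 6.7e-11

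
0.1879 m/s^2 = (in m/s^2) 0.1879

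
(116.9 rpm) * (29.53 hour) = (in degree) 7.456e+07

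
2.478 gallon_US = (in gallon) 2.478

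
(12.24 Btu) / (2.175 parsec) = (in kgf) 1.962e-14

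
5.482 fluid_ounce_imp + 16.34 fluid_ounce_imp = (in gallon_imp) 0.1364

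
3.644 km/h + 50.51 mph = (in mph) 52.77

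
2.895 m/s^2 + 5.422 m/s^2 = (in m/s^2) 8.317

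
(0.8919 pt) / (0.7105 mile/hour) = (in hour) 2.752e-07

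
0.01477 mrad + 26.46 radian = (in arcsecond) 5.458e+06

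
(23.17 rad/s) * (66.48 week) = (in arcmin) 3.203e+12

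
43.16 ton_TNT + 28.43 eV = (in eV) 1.127e+30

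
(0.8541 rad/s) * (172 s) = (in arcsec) 3.03e+07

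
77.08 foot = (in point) 6.66e+04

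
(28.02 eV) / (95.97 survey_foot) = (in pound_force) 3.45e-20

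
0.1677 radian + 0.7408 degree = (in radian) 0.1806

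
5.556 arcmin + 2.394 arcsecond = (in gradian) 0.1036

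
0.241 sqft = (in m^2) 0.02239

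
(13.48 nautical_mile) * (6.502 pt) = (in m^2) 57.26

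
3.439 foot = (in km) 0.001048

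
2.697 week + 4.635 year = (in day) 1711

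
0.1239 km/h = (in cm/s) 3.442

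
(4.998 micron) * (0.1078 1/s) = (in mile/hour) 1.205e-06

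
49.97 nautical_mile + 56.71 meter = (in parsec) 3.001e-12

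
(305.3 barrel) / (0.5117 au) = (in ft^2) 6.825e-09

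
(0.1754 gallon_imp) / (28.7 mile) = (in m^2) 1.726e-08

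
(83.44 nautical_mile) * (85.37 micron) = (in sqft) 142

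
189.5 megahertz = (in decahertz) 1.895e+07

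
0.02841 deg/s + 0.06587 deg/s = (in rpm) 0.01571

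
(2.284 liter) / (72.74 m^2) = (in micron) 31.4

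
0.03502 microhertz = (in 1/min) 2.101e-06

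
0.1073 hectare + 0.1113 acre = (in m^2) 1523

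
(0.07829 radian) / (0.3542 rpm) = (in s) 2.111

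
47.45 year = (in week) 2474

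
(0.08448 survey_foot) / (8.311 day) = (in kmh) 1.291e-07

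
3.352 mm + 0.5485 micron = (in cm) 0.3353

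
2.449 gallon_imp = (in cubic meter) 0.01113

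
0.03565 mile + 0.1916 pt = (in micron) 5.737e+07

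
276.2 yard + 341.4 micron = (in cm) 2.526e+04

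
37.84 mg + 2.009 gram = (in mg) 2047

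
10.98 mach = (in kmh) 1.346e+04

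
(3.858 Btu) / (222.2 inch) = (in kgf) 73.54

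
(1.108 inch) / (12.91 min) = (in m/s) 3.633e-05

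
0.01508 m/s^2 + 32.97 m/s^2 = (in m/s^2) 32.99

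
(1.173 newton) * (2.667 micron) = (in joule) 3.128e-06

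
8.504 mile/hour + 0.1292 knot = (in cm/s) 386.8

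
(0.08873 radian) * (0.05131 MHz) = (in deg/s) 2.609e+05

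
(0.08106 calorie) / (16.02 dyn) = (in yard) 2315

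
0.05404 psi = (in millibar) 3.726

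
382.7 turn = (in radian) 2405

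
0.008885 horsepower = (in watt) 6.626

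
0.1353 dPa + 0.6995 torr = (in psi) 0.01353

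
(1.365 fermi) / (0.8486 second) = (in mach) 4.724e-18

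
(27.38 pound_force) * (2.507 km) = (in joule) 3.053e+05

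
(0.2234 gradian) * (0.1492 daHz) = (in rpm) 0.05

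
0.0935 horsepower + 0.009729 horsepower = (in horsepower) 0.1032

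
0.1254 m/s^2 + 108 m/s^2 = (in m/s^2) 108.1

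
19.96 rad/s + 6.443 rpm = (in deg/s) 1182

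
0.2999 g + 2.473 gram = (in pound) 0.006113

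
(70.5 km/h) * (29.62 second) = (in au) 3.877e-09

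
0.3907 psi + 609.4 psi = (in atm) 41.49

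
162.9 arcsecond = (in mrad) 0.7898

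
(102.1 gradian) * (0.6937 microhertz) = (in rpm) 1.062e-05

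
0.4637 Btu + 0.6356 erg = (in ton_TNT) 1.169e-07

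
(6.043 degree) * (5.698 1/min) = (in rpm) 0.09565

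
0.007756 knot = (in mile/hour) 0.008925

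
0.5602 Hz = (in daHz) 0.05602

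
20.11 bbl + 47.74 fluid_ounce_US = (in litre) 3199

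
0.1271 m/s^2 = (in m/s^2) 0.1271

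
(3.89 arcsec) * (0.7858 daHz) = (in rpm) 0.001415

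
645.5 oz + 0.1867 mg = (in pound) 40.34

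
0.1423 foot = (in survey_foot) 0.1423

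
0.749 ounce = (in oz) 0.749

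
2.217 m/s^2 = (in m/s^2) 2.217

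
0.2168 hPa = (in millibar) 0.2168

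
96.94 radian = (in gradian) 6171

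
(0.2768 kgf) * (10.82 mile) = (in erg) 4.727e+11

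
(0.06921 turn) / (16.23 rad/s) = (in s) 0.02679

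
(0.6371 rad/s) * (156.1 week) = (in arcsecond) 1.241e+13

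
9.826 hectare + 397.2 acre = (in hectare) 170.6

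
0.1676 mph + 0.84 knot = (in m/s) 0.5071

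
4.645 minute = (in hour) 0.07742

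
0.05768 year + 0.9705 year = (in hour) 9007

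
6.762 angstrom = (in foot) 2.219e-09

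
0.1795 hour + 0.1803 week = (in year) 0.003478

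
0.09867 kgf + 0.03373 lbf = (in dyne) 1.118e+05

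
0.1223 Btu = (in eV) 8.054e+20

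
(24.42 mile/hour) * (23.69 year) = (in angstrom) 8.156e+19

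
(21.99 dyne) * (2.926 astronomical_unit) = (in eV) 6.008e+26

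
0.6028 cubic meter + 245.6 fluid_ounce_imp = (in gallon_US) 161.1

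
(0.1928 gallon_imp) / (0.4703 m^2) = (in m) 0.001864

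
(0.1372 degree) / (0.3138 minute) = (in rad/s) 0.0001272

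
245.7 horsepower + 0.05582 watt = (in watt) 1.832e+05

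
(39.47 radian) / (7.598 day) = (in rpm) 0.0005742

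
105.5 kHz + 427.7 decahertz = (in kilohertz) 109.8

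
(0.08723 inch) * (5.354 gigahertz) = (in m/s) 1.186e+07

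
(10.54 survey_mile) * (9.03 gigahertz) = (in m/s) 1.532e+14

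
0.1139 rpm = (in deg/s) 0.6834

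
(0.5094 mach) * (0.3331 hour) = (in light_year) 2.199e-11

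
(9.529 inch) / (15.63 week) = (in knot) 4.977e-08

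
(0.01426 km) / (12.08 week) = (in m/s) 1.952e-06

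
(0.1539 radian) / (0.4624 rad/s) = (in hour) 9.245e-05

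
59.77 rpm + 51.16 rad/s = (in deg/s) 3290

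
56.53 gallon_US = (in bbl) 1.346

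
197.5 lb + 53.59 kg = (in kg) 143.2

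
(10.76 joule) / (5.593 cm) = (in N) 192.4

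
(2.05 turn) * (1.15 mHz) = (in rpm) 0.1414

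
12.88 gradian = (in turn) 0.0322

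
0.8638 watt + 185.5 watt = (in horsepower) 0.2499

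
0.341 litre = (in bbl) 0.002145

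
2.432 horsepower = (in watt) 1814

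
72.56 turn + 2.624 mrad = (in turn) 72.56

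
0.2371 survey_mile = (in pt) 1.082e+06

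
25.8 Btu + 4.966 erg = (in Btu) 25.8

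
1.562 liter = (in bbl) 0.009825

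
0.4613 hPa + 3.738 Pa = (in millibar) 0.4987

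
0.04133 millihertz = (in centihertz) 0.004133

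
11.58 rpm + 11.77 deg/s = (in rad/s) 1.418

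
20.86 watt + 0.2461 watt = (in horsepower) 0.0283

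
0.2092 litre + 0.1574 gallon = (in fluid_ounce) 27.22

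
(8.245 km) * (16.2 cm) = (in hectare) 0.1336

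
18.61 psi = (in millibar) 1283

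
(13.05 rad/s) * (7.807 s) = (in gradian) 6486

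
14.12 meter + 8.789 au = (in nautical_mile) 7.099e+08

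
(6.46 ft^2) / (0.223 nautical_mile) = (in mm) 1.453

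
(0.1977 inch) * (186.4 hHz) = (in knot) 181.9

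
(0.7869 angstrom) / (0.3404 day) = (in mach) 7.858e-18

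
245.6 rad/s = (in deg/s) 1.407e+04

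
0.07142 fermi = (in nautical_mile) 3.856e-20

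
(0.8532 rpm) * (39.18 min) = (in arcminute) 7.221e+05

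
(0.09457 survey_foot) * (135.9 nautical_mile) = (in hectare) 0.7255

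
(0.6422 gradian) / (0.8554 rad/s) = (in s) 0.01179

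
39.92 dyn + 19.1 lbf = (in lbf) 19.1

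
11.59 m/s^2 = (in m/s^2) 11.59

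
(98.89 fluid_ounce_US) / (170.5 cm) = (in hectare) 1.715e-07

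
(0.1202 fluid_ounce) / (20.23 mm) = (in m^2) 0.0001757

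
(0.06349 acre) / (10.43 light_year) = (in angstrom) 2.604e-05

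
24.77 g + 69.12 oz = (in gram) 1984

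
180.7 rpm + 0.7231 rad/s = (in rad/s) 19.65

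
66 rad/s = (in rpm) 630.3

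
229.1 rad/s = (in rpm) 2188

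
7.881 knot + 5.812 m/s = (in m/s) 9.866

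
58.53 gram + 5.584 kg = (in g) 5643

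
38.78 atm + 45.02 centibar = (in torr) 2.981e+04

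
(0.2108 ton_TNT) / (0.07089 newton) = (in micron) 1.244e+16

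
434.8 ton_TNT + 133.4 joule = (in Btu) 1.724e+09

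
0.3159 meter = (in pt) 895.5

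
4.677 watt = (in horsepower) 0.006272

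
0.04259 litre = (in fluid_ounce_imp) 1.499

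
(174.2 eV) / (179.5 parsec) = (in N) 5.039e-36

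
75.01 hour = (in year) 0.008563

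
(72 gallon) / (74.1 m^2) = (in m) 0.003678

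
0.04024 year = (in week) 2.098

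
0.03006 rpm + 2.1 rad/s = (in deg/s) 120.5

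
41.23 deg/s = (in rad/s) 0.7196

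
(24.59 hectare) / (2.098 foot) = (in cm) 3.845e+07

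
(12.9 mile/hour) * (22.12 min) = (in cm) 7.654e+05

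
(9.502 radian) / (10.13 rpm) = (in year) 2.84e-07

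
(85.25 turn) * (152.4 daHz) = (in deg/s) 4.677e+07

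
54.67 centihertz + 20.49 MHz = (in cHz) 2.049e+09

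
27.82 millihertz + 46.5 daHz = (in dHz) 4650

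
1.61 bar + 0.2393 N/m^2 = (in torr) 1208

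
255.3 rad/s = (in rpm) 2438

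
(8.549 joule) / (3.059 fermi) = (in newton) 2.795e+15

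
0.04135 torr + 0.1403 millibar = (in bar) 0.0001954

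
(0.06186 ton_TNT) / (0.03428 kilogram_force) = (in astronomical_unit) 0.005147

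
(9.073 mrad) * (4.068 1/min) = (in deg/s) 0.03525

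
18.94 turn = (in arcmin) 4.091e+05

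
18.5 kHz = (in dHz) 1.85e+05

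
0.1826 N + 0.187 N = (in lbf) 0.08309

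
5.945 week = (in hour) 998.8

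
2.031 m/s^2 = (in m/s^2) 2.031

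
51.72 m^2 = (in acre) 0.01278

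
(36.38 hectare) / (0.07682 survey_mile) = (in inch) 1.159e+05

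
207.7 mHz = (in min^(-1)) 12.46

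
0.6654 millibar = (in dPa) 665.4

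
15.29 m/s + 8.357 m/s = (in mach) 0.06945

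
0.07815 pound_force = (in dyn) 3.476e+04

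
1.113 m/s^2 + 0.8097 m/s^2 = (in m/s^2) 1.923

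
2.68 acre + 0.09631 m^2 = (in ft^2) 1.167e+05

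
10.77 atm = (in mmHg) 8185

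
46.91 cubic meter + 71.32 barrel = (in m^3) 58.25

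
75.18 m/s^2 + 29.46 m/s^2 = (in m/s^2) 104.6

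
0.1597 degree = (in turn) 0.0004436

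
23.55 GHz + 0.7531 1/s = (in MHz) 2.355e+04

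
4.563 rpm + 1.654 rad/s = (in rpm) 20.36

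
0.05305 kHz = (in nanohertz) 5.305e+10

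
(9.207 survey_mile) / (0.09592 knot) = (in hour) 83.41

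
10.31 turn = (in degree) 3712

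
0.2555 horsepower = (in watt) 190.5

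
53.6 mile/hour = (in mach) 0.07037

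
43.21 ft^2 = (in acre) 0.000992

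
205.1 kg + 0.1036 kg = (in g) 2.052e+05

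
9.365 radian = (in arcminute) 3.219e+04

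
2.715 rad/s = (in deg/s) 155.6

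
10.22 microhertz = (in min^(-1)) 0.0006132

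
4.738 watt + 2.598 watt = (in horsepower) 0.009838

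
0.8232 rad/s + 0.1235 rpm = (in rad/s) 0.8361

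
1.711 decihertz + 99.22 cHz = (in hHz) 0.01163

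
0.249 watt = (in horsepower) 0.0003339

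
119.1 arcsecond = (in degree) 0.03308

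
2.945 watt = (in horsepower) 0.003949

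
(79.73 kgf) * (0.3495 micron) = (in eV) 1.706e+15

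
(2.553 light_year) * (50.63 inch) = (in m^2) 3.106e+16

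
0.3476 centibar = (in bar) 0.003476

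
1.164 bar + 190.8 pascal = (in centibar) 116.6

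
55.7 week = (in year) 1.068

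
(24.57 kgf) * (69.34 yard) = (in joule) 1.528e+04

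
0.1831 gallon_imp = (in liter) 0.8324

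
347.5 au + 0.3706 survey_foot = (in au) 347.5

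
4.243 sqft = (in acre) 9.741e-05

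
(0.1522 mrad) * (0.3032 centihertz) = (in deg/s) 2.644e-05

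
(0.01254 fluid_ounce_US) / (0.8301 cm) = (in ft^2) 0.0004809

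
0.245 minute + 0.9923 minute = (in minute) 1.237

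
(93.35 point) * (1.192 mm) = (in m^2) 3.925e-05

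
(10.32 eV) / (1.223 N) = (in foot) 4.436e-18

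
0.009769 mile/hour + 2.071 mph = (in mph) 2.081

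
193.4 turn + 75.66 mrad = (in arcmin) 4.178e+06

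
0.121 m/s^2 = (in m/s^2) 0.121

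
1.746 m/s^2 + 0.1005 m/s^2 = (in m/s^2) 1.847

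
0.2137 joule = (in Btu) 0.0002025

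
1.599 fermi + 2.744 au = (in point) 1.164e+15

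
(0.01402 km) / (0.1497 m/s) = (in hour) 0.02601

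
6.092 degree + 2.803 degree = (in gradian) 9.883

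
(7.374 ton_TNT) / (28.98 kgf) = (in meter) 1.086e+08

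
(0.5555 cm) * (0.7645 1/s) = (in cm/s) 0.4247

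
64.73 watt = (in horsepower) 0.0868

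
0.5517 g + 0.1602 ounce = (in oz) 0.1797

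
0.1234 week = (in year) 0.002367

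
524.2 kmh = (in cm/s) 1.456e+04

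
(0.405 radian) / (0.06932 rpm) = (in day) 0.0006457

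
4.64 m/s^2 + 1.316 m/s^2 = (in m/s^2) 5.956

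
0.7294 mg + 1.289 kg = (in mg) 1.289e+06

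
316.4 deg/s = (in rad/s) 5.522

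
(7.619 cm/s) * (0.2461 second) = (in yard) 0.02051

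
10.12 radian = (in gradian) 644.3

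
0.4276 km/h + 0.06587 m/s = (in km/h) 0.6647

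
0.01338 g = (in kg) 1.338e-05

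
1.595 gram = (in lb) 0.003516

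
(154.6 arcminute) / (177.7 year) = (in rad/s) 8.025e-12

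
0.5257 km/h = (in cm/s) 14.6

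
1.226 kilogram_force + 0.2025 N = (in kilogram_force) 1.247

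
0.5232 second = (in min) 0.00872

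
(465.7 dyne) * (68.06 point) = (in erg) 1118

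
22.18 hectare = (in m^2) 2.218e+05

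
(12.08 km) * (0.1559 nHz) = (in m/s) 1.883e-06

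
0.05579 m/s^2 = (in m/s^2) 0.05579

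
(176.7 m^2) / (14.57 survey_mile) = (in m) 0.007536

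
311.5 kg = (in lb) 686.7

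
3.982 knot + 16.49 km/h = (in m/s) 6.629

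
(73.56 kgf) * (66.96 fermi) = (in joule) 4.83e-11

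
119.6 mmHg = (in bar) 0.1595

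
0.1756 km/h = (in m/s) 0.04878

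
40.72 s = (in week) 6.733e-05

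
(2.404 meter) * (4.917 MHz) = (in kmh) 4.255e+07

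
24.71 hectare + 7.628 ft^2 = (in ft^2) 2.66e+06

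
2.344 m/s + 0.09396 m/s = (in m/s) 2.438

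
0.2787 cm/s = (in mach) 8.185e-06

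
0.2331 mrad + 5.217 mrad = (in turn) 0.0008674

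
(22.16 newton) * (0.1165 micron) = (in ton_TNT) 6.17e-16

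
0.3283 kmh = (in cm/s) 9.119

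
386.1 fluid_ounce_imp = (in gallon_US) 2.898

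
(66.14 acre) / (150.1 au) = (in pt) 3.379e-05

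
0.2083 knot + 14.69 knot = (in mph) 17.14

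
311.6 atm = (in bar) 315.7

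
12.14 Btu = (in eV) 7.994e+22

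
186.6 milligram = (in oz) 0.006582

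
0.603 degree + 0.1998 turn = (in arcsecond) 2.611e+05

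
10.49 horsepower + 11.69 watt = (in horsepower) 10.51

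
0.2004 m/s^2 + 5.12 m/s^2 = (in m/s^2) 5.32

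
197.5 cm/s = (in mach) 0.0058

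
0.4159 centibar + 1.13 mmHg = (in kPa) 0.5666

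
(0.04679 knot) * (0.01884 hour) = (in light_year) 1.726e-16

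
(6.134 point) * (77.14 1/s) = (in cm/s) 16.69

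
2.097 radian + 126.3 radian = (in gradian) 8174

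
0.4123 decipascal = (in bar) 4.123e-07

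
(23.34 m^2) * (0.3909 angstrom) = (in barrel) 5.739e-09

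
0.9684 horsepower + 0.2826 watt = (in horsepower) 0.9688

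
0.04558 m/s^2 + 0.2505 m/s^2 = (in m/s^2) 0.2961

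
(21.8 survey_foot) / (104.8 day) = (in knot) 1.426e-06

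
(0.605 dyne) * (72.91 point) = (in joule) 1.556e-07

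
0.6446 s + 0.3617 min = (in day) 0.0002586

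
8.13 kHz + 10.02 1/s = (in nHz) 8.14e+12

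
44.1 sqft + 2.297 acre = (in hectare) 0.93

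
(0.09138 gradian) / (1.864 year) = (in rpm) 2.332e-10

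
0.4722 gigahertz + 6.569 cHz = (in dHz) 4.722e+09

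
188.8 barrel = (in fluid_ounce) 1.015e+06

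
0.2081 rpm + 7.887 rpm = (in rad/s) 0.8477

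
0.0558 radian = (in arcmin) 191.8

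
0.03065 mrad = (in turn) 4.878e-06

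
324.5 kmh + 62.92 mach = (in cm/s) 2.151e+06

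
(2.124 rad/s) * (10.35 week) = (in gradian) 8.464e+08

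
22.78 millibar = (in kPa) 2.278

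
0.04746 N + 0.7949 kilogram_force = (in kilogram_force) 0.7997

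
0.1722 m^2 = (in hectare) 1.722e-05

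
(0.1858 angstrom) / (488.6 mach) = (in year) 3.541e-24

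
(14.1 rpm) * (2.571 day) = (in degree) 1.879e+07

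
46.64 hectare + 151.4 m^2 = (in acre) 115.3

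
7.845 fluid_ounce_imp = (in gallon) 0.05888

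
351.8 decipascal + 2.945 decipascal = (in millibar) 0.3547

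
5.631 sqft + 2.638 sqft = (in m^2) 0.7682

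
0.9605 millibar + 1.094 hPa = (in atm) 0.002028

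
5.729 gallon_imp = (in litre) 26.04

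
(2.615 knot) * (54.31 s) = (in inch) 2876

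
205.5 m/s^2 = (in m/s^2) 205.5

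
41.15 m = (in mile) 0.02557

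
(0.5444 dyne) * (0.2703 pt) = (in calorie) 1.241e-10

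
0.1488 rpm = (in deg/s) 0.8928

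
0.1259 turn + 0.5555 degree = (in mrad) 800.7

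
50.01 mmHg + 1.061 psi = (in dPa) 1.398e+05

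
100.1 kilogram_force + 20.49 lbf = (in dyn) 1.073e+08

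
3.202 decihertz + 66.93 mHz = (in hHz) 0.003871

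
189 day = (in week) 27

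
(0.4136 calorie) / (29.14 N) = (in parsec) 1.925e-18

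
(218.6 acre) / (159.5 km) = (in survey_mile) 0.003446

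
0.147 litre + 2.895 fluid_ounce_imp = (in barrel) 0.001442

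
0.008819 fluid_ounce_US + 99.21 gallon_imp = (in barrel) 2.837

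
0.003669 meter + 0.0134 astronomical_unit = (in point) 5.682e+12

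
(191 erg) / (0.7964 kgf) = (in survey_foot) 8.024e-06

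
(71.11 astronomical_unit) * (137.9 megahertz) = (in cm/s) 1.467e+23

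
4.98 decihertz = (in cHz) 49.8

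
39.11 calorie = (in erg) 1.636e+09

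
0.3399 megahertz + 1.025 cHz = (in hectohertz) 3399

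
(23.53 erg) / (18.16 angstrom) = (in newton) 1296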